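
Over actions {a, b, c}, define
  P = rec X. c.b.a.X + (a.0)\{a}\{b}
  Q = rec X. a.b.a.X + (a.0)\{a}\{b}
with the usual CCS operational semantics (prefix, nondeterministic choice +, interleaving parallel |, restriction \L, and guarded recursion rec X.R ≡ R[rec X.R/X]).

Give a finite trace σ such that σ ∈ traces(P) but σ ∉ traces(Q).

c

P's transition system — 3 states:
  s0 = rec X. c.b.a.X + (a.0)\{a}\{b} → ··c··> s1
  s1 = b.a.(rec X. c.b.a.X + (a.0)\{a}\{b}) → ··b··> s2
  s2 = a.(rec X. c.b.a.X + (a.0)\{a}\{b}) → ··a··> s0
Q's transition system — 3 states:
  t0 = rec X. a.b.a.X + (a.0)\{a}\{b} → ··a··> t1
  t1 = b.a.(rec X. a.b.a.X + (a.0)\{a}\{b}) → ··b··> t2
  t2 = a.(rec X. a.b.a.X + (a.0)\{a}\{b}) → ··a··> t0
Executing c from P (initial set {s0}):
  [1] c ⇒ {s1}
  ✓ P
Executing c from Q (initial set {t0}):
  [1] c ⇒ no successor for Q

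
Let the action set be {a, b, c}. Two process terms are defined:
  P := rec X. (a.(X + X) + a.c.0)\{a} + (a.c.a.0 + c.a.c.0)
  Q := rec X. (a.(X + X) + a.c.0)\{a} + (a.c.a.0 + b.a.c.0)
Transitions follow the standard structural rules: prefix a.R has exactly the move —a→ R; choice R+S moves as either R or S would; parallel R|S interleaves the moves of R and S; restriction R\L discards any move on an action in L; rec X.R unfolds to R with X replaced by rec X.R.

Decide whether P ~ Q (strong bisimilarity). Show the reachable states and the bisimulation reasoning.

P's transition system — 6 states:
  m0 = rec X. (a.(X + X) + a.c.0)\{a} + (a.c.a.0 + c.a.c.0) ⊢ —a→ m1, —c→ m2
  m1 = c.a.0 ⊢ —c→ m3
  m2 = a.c.0 ⊢ —a→ m4
  m3 = a.0 ⊢ —a→ m5
  m4 = c.0 ⊢ —c→ m5
  m5 = 0 ⊢ stopped
Q's transition system — 6 states:
  n0 = rec X. (a.(X + X) + a.c.0)\{a} + (a.c.a.0 + b.a.c.0) ⊢ —a→ n1, —b→ n2
  n1 = c.a.0 ⊢ —c→ n3
  n2 = a.c.0 ⊢ —a→ n4
  n3 = a.0 ⊢ —a→ n5
  n4 = c.0 ⊢ —c→ n5
  n5 = 0 ⊢ stopped
Partition-refinement fixed point:
  B0 = {m0}
  B1 = {m1, n1}
  B2 = {m3, n3}
  B3 = {m5, n5}
  B4 = {m2, n2}
  B5 = {m4, n4}
  B6 = {n0}
m0 ∈ B0, n0 ∈ B6 → different blocks

NO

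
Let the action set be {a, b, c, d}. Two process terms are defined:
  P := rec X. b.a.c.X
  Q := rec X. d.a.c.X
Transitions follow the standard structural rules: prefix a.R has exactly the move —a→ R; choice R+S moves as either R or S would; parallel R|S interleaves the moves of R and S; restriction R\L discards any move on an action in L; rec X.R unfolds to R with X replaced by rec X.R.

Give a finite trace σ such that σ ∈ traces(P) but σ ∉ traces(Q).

P's transition system — 3 states:
  p0 = rec X. b.a.c.X has moves --b--▸ p1
  p1 = a.c.(rec X. b.a.c.X) has moves --a--▸ p2
  p2 = c.(rec X. b.a.c.X) has moves --c--▸ p0
Q's transition system — 3 states:
  q0 = rec X. d.a.c.X has moves --d--▸ q1
  q1 = a.c.(rec X. d.a.c.X) has moves --a--▸ q2
  q2 = c.(rec X. d.a.c.X) has moves --c--▸ q0
Run σ = ⟨b⟩ on P: start {p0}
  [1] b ⇒ {p1}
  ✓ P
Run σ = ⟨b⟩ on Q: start {q0}
  [1] b ⇒ no successor for Q

b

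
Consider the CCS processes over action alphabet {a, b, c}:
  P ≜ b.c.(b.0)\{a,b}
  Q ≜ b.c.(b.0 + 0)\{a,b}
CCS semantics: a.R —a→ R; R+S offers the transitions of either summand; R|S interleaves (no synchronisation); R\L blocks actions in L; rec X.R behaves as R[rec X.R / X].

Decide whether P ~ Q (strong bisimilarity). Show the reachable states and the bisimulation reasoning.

Reachable graph of P (3 states):
  s0 = b.c.(b.0)\{a,b} :: —b→ s1
  s1 = c.(b.0)\{a,b} :: —c→ s2
  s2 = (b.0)\{a,b} :: ∅
Reachable graph of Q (3 states):
  t0 = b.c.(b.0 + 0)\{a,b} :: —b→ t1
  t1 = c.(b.0 + 0)\{a,b} :: —c→ t2
  t2 = (b.0 + 0)\{a,b} :: ∅
Bisimilarity quotient blocks:
  B0 = {s0, t0}
  B1 = {s1, t1}
  B2 = {s2, t2}
s0 ∈ B0, t0 ∈ B0 → same block

bisimilar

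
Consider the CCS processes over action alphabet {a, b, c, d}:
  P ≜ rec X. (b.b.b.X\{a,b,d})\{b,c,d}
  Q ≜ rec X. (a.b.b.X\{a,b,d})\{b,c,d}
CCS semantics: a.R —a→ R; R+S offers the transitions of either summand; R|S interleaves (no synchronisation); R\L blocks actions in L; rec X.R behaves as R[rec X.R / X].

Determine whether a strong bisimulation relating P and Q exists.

LTS(P): 1 reachable states
  m0 = rec X. (b.b.b.X\{a,b,d})\{b,c,d} → stopped
LTS(Q): 2 reachable states
  n0 = rec X. (a.b.b.X\{a,b,d})\{b,c,d} → =a=> n1
  n1 = (b.b.(rec X. (a.b.b.X\{a,b,d})\{b,c,d})\{a,b,d})\{b,c,d} → stopped
Partition-refinement fixed point:
  B0 = {m0, n1}
  B1 = {n0}
m0 ∈ B0, n0 ∈ B1 → different blocks

not bisimilar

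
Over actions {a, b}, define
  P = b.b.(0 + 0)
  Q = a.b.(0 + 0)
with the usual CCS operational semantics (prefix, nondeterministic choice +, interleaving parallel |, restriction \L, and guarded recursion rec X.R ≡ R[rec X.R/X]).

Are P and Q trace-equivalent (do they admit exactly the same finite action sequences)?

Reachable graph of P (3 states):
  u0 = b.b.(0 + 0) ⊢ =b=> u1
  u1 = b.(0 + 0) ⊢ =b=> u2
  u2 = 0 + 0 ⊢ stopped
Reachable graph of Q (3 states):
  v0 = a.b.(0 + 0) ⊢ =a=> v1
  v1 = b.(0 + 0) ⊢ =b=> v2
  v2 = 0 + 0 ⊢ stopped
Trace ⟨b⟩ through P, begin at {u0}:
  after b @ step 1: {u1}
  — P admits the full trace.
Trace ⟨b⟩ through Q, begin at {v0}:
  after b @ step 1: ∅  — Q cannot continue

traces(P) ≠ traces(Q) — witness ⟨b⟩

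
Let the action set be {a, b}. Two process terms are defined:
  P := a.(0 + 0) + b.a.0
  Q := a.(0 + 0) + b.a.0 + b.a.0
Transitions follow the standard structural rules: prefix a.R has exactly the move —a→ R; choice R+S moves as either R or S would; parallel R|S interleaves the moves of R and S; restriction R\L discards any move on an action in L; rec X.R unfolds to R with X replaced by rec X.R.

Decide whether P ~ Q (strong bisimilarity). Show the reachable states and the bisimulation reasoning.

P ~ Q

LTS(P): 4 reachable states
  m0 = a.(0 + 0) + b.a.0 | —a→ m1, —b→ m2
  m1 = 0 + 0 | deadlocked
  m2 = a.0 | —a→ m3
  m3 = 0 | deadlocked
LTS(Q): 4 reachable states
  n0 = a.(0 + 0) + b.a.0 + b.a.0 | —a→ n1, —b→ n2
  n1 = 0 + 0 | deadlocked
  n2 = a.0 | —a→ n3
  n3 = 0 | deadlocked
Coarsest stable partition (strong bisimilarity classes):
  B0 = {m0, n0}
  B1 = {m1, m3, n1, n3}
  B2 = {m2, n2}
m0 ∈ B0, n0 ∈ B0 → same block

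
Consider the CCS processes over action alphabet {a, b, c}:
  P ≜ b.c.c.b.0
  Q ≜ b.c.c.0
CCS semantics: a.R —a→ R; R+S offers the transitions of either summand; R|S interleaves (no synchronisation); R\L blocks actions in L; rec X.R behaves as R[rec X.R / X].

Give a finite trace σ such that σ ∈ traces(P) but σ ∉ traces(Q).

bccb

Reachable graph of P (5 states):
  u0 = b.c.c.b.0 :: —b→ u1
  u1 = c.c.b.0 :: —c→ u2
  u2 = c.b.0 :: —c→ u3
  u3 = b.0 :: —b→ u4
  u4 = 0 :: stopped
Reachable graph of Q (4 states):
  v0 = b.c.c.0 :: —b→ v1
  v1 = c.c.0 :: —c→ v2
  v2 = c.0 :: —c→ v3
  v3 = 0 :: stopped
Trace ⟨bccb⟩ through P, begin at {u0}:
  after b @ step 1: {u1}
  after c @ step 2: {u2}
  after c @ step 3: {u3}
  after b @ step 4: {u4}
  — P admits the full trace.
Trace ⟨bccb⟩ through Q, begin at {v0}:
  after b @ step 1: {v1}
  after c @ step 2: {v2}
  after c @ step 3: {v3}
  after b @ step 4: no successor for Q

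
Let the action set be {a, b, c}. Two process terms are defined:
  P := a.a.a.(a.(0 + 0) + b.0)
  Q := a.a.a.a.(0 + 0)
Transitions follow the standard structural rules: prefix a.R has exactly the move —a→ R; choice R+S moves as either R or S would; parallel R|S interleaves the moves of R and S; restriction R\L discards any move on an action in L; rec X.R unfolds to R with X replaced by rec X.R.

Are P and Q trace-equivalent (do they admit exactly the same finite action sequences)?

traces(P) ≠ traces(Q) — witness ⟨aaab⟩

P's transition system — 6 states:
  m0 = a.a.a.(a.(0 + 0) + b.0) has moves =a=> m1
  m1 = a.a.(a.(0 + 0) + b.0) has moves =a=> m2
  m2 = a.(a.(0 + 0) + b.0) has moves =a=> m3
  m3 = a.(0 + 0) + b.0 has moves =a=> m4, =b=> m5
  m4 = 0 + 0 has moves ∅
  m5 = 0 has moves ∅
Q's transition system — 5 states:
  n0 = a.a.a.a.(0 + 0) has moves =a=> n1
  n1 = a.a.a.(0 + 0) has moves =a=> n2
  n2 = a.a.(0 + 0) has moves =a=> n3
  n3 = a.(0 + 0) has moves =a=> n4
  n4 = 0 + 0 has moves ∅
Executing aaab from P (initial set {m0}):
  after a @ step 1: {m1}
  after a @ step 2: {m2}
  after a @ step 3: {m3}
  after b @ step 4: {m5}
  — P admits the full trace.
Executing aaab from Q (initial set {n0}):
  after a @ step 1: {n1}
  after a @ step 2: {n2}
  after a @ step 3: {n3}
  after b @ step 4: no successor for Q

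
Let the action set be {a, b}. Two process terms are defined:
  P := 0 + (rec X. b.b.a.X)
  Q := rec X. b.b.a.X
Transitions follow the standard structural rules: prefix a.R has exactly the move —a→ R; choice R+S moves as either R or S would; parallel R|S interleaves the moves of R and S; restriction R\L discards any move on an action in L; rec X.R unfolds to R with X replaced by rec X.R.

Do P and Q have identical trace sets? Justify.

traces(P) = traces(Q)

P's transition system — 4 states:
  p0 = 0 + (rec X. b.b.a.X) has moves -b-> p1
  p1 = b.a.(rec X. b.b.a.X) has moves -b-> p2
  p2 = a.(rec X. b.b.a.X) has moves -a-> p3
  p3 = rec X. b.b.a.X has moves -b-> p1
Q's transition system — 3 states:
  q0 = rec X. b.b.a.X has moves -b-> q1
  q1 = b.a.(rec X. b.b.a.X) has moves -b-> q2
  q2 = a.(rec X. b.b.a.X) has moves -a-> q0
Bisimilarity quotient blocks:
  B0 = {p0, p3, q0}
  B1 = {p1, q1}
  B2 = {p2, q2}
p0 ∈ B0, q0 ∈ B0 → same block
Bisimilar ⇒ trace-equivalent.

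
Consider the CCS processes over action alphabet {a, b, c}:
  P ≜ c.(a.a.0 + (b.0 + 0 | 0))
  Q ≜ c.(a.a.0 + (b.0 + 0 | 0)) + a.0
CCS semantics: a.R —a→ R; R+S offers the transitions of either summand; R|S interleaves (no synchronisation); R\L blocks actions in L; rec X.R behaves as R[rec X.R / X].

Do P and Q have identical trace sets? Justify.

trace-distinct — witness ⟨a⟩

LTS(P): 4 reachable states
  s0 = c.(a.a.0 + (b.0 + 0 | 0)) ⊢ —c→ s1
  s1 = a.a.0 + (b.0 + 0 | 0) ⊢ —a→ s2, —b→ s3
  s2 = a.0 ⊢ —a→ s3
  s3 = 0 ⊢ deadlocked
LTS(Q): 4 reachable states
  t0 = c.(a.a.0 + (b.0 + 0 | 0)) + a.0 ⊢ —a→ t1, —c→ t2
  t1 = 0 ⊢ deadlocked
  t2 = a.a.0 + (b.0 + 0 | 0) ⊢ —a→ t3, —b→ t1
  t3 = a.0 ⊢ —a→ t1
Executing a from Q (initial set {t0}):
  after a @ step 1: {t1}
  Q completes σ.
Executing a from P (initial set {s0}):
  after a @ step 1: no successor for P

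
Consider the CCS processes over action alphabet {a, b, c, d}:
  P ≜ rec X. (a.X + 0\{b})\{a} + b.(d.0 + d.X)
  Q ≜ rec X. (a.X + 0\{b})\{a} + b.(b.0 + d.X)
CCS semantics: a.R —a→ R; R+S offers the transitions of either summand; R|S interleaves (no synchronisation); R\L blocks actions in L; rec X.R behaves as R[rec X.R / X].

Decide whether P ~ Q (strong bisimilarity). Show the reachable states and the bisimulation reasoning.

LTS(P): 3 reachable states
  u0 = rec X. (a.X + 0\{b})\{a} + b.(d.0 + d.X) → =b=> u1
  u1 = d.0 + d.(rec X. (a.X + 0\{b})\{a} + b.(d.0 + d.X)) → =d=> u0, =d=> u2
  u2 = 0 → deadlocked
LTS(Q): 3 reachable states
  v0 = rec X. (a.X + 0\{b})\{a} + b.(b.0 + d.X) → =b=> v1
  v1 = b.0 + d.(rec X. (a.X + 0\{b})\{a} + b.(b.0 + d.X)) → =b=> v2, =d=> v0
  v2 = 0 → deadlocked
Partition-refinement fixed point:
  B0 = {u0}
  B1 = {u1}
  B2 = {u2, v2}
  B3 = {v0}
  B4 = {v1}
u0 ∈ B0, v0 ∈ B3 → different blocks

P ≁ Q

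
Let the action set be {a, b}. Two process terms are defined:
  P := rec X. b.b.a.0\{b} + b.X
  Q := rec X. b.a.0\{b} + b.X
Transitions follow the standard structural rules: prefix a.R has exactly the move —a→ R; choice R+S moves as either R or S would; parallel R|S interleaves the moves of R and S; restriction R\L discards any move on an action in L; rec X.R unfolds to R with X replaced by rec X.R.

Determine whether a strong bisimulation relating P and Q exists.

P's transition system — 4 states:
  s0 = rec X. b.b.a.0\{b} + b.X ⊢ ··b··> s0, ··b··> s1
  s1 = b.a.0\{b} ⊢ ··b··> s2
  s2 = a.0\{b} ⊢ ··a··> s3
  s3 = 0\{b} ⊢ stopped
Q's transition system — 3 states:
  t0 = rec X. b.a.0\{b} + b.X ⊢ ··b··> t0, ··b··> t1
  t1 = a.0\{b} ⊢ ··a··> t2
  t2 = 0\{b} ⊢ stopped
Bisimilarity quotient blocks:
  B0 = {s0}
  B1 = {s1}
  B2 = {s2, t1}
  B3 = {s3, t2}
  B4 = {t0}
s0 ∈ B0, t0 ∈ B4 → different blocks

NO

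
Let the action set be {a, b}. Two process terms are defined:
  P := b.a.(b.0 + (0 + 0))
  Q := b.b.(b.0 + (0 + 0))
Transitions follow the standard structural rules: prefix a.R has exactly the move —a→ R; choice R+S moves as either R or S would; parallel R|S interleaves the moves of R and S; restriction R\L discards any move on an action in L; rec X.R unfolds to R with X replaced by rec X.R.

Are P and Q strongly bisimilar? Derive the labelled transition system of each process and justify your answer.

P's transition system — 4 states:
  u0 = b.a.(b.0 + (0 + 0)) :: —b→ u1
  u1 = a.(b.0 + (0 + 0)) :: —a→ u2
  u2 = b.0 + (0 + 0) :: —b→ u3
  u3 = 0 :: stopped
Q's transition system — 4 states:
  v0 = b.b.(b.0 + (0 + 0)) :: —b→ v1
  v1 = b.(b.0 + (0 + 0)) :: —b→ v2
  v2 = b.0 + (0 + 0) :: —b→ v3
  v3 = 0 :: stopped
Partition-refinement fixed point:
  B0 = {u0}
  B1 = {u1}
  B2 = {u2, v2}
  B3 = {u3, v3}
  B4 = {v0}
  B5 = {v1}
u0 ∈ B0, v0 ∈ B4 → different blocks

P ≁ Q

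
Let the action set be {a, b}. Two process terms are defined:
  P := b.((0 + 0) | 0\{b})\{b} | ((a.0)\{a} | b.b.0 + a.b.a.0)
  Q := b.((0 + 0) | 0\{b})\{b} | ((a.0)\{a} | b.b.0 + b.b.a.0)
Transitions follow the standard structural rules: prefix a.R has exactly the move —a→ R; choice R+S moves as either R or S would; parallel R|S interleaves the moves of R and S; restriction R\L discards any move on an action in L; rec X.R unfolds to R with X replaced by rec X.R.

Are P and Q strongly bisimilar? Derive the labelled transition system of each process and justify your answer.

P's transition system — 12 states:
  p0 = b.((0 + 0) | 0\{b})\{b} | ((a.0)\{a} | b.b.0 + a.b.a.0) | ··a··> p1, ··b··> p2, ··b··> p3
  p1 = b.((0 + 0) | 0\{b})\{b} | b.a.0 | ··b··> p4, ··b··> p5
  p2 = ((0 + 0) | 0\{b})\{b} | ((a.0)\{a} | b.b.0 + a.b.a.0) | ··a··> p4, ··b··> p6
  p3 = b.((0 + 0) | 0\{b})\{b} | ((a.0)\{a} | b.0) | ··b··> p6, ··b··> p7
  p4 = ((0 + 0) | 0\{b})\{b} | b.a.0 | ··b··> p8
  p5 = b.((0 + 0) | 0\{b})\{b} | a.0 | ··a··> p9, ··b··> p8
  p6 = ((0 + 0) | 0\{b})\{b} | ((a.0)\{a} | b.0) | ··b··> p10
  p7 = b.((0 + 0) | 0\{b})\{b} | ((a.0)\{a} | 0) | ··b··> p10
  p8 = ((0 + 0) | 0\{b})\{b} | a.0 | ··a··> p11
  p9 = b.((0 + 0) | 0\{b})\{b} | 0 | ··b··> p11
  p10 = ((0 + 0) | 0\{b})\{b} | ((a.0)\{a} | 0) | deadlocked
  p11 = ((0 + 0) | 0\{b})\{b} | 0 | deadlocked
Q's transition system — 12 states:
  q0 = b.((0 + 0) | 0\{b})\{b} | ((a.0)\{a} | b.b.0 + b.b.a.0) | ··b··> q1, ··b··> q2, ··b··> q3
  q1 = ((0 + 0) | 0\{b})\{b} | ((a.0)\{a} | b.b.0 + b.b.a.0) | ··b··> q4, ··b··> q5
  q2 = b.((0 + 0) | 0\{b})\{b} | ((a.0)\{a} | b.0) | ··b··> q4, ··b··> q6
  q3 = b.((0 + 0) | 0\{b})\{b} | b.a.0 | ··b··> q5, ··b··> q7
  q4 = ((0 + 0) | 0\{b})\{b} | ((a.0)\{a} | b.0) | ··b··> q8
  q5 = ((0 + 0) | 0\{b})\{b} | b.a.0 | ··b··> q9
  q6 = b.((0 + 0) | 0\{b})\{b} | ((a.0)\{a} | 0) | ··b··> q8
  q7 = b.((0 + 0) | 0\{b})\{b} | a.0 | ··a··> q10, ··b··> q9
  q8 = ((0 + 0) | 0\{b})\{b} | ((a.0)\{a} | 0) | deadlocked
  q9 = ((0 + 0) | 0\{b})\{b} | a.0 | ··a··> q11
  q10 = b.((0 + 0) | 0\{b})\{b} | 0 | ··b··> q11
  q11 = ((0 + 0) | 0\{b})\{b} | 0 | deadlocked
Partition-refinement fixed point:
  B0 = {p0}
  B1 = {p3, q2}
  B2 = {p6, p7, p9, q10, q4, q6}
  B3 = {p10, p11, q11, q8}
  B4 = {p1, q3}
  B5 = {p5, q7}
  B6 = {p8, q9}
  B7 = {p4, q5}
  B8 = {p2}
  B9 = {q0}
  B10 = {q1}
p0 ∈ B0, q0 ∈ B9 → different blocks

P ≁ Q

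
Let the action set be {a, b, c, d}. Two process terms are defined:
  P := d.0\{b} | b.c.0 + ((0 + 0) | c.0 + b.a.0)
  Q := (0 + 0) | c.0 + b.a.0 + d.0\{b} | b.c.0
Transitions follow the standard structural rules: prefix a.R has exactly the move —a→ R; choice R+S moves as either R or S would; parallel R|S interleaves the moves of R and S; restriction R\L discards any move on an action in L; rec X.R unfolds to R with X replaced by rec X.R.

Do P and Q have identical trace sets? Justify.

trace-equivalent

LTS(P): 9 reachable states
  s0 = d.0\{b} | b.c.0 + ((0 + 0) | c.0 + b.a.0) has moves —b→ s1, —b→ s2, —c→ s3, —d→ s4
  s1 = a.0 has moves —a→ s5
  s2 = d.0\{b} | c.0 has moves —c→ s6, —d→ s7
  s3 = (0 + 0) | 0 has moves ·
  s4 = 0\{b} | b.c.0 has moves —b→ s7
  s5 = 0 has moves ·
  s6 = d.0\{b} | 0 has moves —d→ s8
  s7 = 0\{b} | c.0 has moves —c→ s8
  s8 = 0\{b} | 0 has moves ·
LTS(Q): 9 reachable states
  t0 = (0 + 0) | c.0 + b.a.0 + d.0\{b} | b.c.0 has moves —b→ t1, —b→ t2, —c→ t3, —d→ t4
  t1 = a.0 has moves —a→ t5
  t2 = d.0\{b} | c.0 has moves —c→ t6, —d→ t7
  t3 = (0 + 0) | 0 has moves ·
  t4 = 0\{b} | b.c.0 has moves —b→ t7
  t5 = 0 has moves ·
  t6 = d.0\{b} | 0 has moves —d→ t8
  t7 = 0\{b} | c.0 has moves —c→ t8
  t8 = 0\{b} | 0 has moves ·
Coarsest stable partition (strong bisimilarity classes):
  B0 = {s0, t0}
  B1 = {s3, s5, s8, t3, t5, t8}
  B2 = {s4, t4}
  B3 = {s7, t7}
  B4 = {s1, t1}
  B5 = {s2, t2}
  B6 = {s6, t6}
s0 ∈ B0, t0 ∈ B0 → same block
Bisimilar ⇒ trace-equivalent.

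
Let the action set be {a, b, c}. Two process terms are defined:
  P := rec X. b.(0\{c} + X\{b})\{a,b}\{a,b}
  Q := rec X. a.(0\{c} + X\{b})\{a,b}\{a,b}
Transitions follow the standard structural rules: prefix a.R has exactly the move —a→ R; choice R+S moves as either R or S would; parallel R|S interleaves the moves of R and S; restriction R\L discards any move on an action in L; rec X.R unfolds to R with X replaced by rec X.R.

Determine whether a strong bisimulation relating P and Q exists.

NO

P's transition system — 2 states:
  m0 = rec X. b.(0\{c} + X\{b})\{a,b}\{a,b} | -b-> m1
  m1 = (0\{c} + (rec X. b.(0\{c} + X\{b})\{a,b}\{a,b})\{b})\{a,b}\{a,b} | ·
Q's transition system — 2 states:
  n0 = rec X. a.(0\{c} + X\{b})\{a,b}\{a,b} | -a-> n1
  n1 = (0\{c} + (rec X. a.(0\{c} + X\{b})\{a,b}\{a,b})\{b})\{a,b}\{a,b} | ·
Coarsest stable partition (strong bisimilarity classes):
  B0 = {m0}
  B1 = {m1, n1}
  B2 = {n0}
m0 ∈ B0, n0 ∈ B2 → different blocks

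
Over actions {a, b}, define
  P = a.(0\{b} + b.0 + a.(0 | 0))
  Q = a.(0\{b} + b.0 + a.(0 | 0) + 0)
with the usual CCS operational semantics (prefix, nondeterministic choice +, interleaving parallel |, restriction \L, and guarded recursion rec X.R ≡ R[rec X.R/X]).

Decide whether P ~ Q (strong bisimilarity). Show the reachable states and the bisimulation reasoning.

P ~ Q

Reachable graph of P (4 states):
  m0 = a.(0\{b} + b.0 + a.(0 | 0)) :: --a--▸ m1
  m1 = 0\{b} + b.0 + a.(0 | 0) :: --a--▸ m2, --b--▸ m3
  m2 = 0 | 0 :: ∅
  m3 = 0 :: ∅
Reachable graph of Q (4 states):
  n0 = a.(0\{b} + b.0 + a.(0 | 0) + 0) :: --a--▸ n1
  n1 = 0\{b} + b.0 + a.(0 | 0) + 0 :: --a--▸ n2, --b--▸ n3
  n2 = 0 | 0 :: ∅
  n3 = 0 :: ∅
Partition-refinement fixed point:
  B0 = {m0, n0}
  B1 = {m1, n1}
  B2 = {m2, m3, n2, n3}
m0 ∈ B0, n0 ∈ B0 → same block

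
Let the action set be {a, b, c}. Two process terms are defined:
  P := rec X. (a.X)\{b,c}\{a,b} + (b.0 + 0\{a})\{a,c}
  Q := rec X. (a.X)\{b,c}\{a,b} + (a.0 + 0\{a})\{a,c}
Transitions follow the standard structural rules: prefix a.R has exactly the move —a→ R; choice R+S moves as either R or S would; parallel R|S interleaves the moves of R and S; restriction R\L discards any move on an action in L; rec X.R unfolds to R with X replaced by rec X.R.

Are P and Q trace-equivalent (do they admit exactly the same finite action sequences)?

traces(P) ≠ traces(Q) — witness ⟨b⟩

LTS(P): 2 reachable states
  s0 = rec X. (a.X)\{b,c}\{a,b} + (b.0 + 0\{a})\{a,c} ⊢ —b→ s1
  s1 = 0\{a,c} ⊢ ·
LTS(Q): 1 reachable states
  t0 = rec X. (a.X)\{b,c}\{a,b} + (a.0 + 0\{a})\{a,c} ⊢ ·
Run σ = ⟨b⟩ on P: start {s0}
  [1] b ⇒ {s1}
  — P admits the full trace.
Run σ = ⟨b⟩ on Q: start {t0}
  [1] b ⇒ ∅ (Q stuck)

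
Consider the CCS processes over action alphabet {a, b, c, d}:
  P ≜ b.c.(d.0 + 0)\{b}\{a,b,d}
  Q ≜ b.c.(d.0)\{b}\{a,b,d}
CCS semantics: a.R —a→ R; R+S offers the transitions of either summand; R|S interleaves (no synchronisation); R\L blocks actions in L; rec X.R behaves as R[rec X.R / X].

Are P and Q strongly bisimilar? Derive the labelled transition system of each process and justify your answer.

P ~ Q

LTS(P): 3 reachable states
  m0 = b.c.(d.0 + 0)\{b}\{a,b,d} :: —b→ m1
  m1 = c.(d.0 + 0)\{b}\{a,b,d} :: —c→ m2
  m2 = (d.0 + 0)\{b}\{a,b,d} :: stopped
LTS(Q): 3 reachable states
  n0 = b.c.(d.0)\{b}\{a,b,d} :: —b→ n1
  n1 = c.(d.0)\{b}\{a,b,d} :: —c→ n2
  n2 = (d.0)\{b}\{a,b,d} :: stopped
Bisimilarity quotient blocks:
  B0 = {m0, n0}
  B1 = {m1, n1}
  B2 = {m2, n2}
m0 ∈ B0, n0 ∈ B0 → same block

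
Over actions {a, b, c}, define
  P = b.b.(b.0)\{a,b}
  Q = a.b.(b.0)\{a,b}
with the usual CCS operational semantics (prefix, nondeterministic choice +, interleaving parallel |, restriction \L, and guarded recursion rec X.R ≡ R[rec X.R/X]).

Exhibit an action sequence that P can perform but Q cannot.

Reachable graph of P (3 states):
  s0 = b.b.(b.0)\{a,b} → --b--▸ s1
  s1 = b.(b.0)\{a,b} → --b--▸ s2
  s2 = (b.0)\{a,b} → ·
Reachable graph of Q (3 states):
  t0 = a.b.(b.0)\{a,b} → --a--▸ t1
  t1 = b.(b.0)\{a,b} → --b--▸ t2
  t2 = (b.0)\{a,b} → ·
Executing b from P (initial set {s0}):
  step 1 (b): {s1}
  ✓ P
Executing b from Q (initial set {t0}):
  step 1 (b): no successor for Q

b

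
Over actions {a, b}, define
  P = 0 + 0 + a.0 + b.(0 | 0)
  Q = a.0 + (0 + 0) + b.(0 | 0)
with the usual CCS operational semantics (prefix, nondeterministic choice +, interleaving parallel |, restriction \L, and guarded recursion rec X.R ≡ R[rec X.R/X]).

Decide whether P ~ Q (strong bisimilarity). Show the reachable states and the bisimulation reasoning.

LTS(P): 3 reachable states
  p0 = 0 + 0 + a.0 + b.(0 | 0) | ··a··> p1, ··b··> p2
  p1 = 0 | deadlocked
  p2 = 0 | 0 | deadlocked
LTS(Q): 3 reachable states
  q0 = a.0 + (0 + 0) + b.(0 | 0) | ··a··> q1, ··b··> q2
  q1 = 0 | deadlocked
  q2 = 0 | 0 | deadlocked
Bisimilarity quotient blocks:
  B0 = {p0, q0}
  B1 = {p1, p2, q1, q2}
p0 ∈ B0, q0 ∈ B0 → same block

bisimilar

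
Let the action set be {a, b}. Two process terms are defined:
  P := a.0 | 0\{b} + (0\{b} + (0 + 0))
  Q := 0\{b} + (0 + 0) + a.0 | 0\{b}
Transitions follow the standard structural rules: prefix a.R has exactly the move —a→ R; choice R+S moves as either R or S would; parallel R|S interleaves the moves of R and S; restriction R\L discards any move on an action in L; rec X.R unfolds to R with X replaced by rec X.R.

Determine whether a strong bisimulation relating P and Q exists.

P's transition system — 2 states:
  u0 = a.0 | 0\{b} + (0\{b} + (0 + 0)) → -a-> u1
  u1 = 0 | 0\{b} → stopped
Q's transition system — 2 states:
  v0 = 0\{b} + (0 + 0) + a.0 | 0\{b} → -a-> v1
  v1 = 0 | 0\{b} → stopped
Partition-refinement fixed point:
  B0 = {u0, v0}
  B1 = {u1, v1}
u0 ∈ B0, v0 ∈ B0 → same block

P ~ Q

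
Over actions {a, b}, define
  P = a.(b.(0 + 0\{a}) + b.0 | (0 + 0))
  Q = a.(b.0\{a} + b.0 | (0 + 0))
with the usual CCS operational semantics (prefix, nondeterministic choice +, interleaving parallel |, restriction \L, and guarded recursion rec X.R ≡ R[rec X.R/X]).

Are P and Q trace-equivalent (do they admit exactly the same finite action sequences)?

YES

P's transition system — 4 states:
  u0 = a.(b.(0 + 0\{a}) + b.0 | (0 + 0)) :: --a--▸ u1
  u1 = b.(0 + 0\{a}) + b.0 | (0 + 0) :: --b--▸ u2, --b--▸ u3
  u2 = 0 + 0\{a} :: (no moves)
  u3 = 0 | (0 + 0) :: (no moves)
Q's transition system — 4 states:
  v0 = a.(b.0\{a} + b.0 | (0 + 0)) :: --a--▸ v1
  v1 = b.0\{a} + b.0 | (0 + 0) :: --b--▸ v2, --b--▸ v3
  v2 = 0 | (0 + 0) :: (no moves)
  v3 = 0\{a} :: (no moves)
Coarsest stable partition (strong bisimilarity classes):
  B0 = {u0, v0}
  B1 = {u1, v1}
  B2 = {u2, u3, v2, v3}
u0 ∈ B0, v0 ∈ B0 → same block
Bisimilar ⇒ trace-equivalent.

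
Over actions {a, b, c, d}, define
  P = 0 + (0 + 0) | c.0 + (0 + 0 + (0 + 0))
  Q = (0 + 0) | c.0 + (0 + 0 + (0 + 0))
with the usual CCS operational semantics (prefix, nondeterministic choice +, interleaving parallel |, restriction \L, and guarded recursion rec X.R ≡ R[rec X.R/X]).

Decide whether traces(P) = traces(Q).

Reachable graph of P (2 states):
  u0 = 0 + (0 + 0) | c.0 + (0 + 0 + (0 + 0)) has moves -c-> u1
  u1 = (0 + 0) | 0 has moves ∅
Reachable graph of Q (2 states):
  v0 = (0 + 0) | c.0 + (0 + 0 + (0 + 0)) has moves -c-> v1
  v1 = (0 + 0) | 0 has moves ∅
Bisimilarity quotient blocks:
  B0 = {u0, v0}
  B1 = {u1, v1}
u0 ∈ B0, v0 ∈ B0 → same block
Bisimilar ⇒ trace-equivalent.

YES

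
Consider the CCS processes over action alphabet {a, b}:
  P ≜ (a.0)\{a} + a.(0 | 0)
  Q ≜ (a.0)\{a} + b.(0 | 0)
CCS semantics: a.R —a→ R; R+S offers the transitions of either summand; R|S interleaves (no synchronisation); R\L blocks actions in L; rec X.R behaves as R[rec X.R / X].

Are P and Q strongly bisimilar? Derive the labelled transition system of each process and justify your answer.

LTS(P): 2 reachable states
  s0 = (a.0)\{a} + a.(0 | 0) has moves --a--▸ s1
  s1 = 0 | 0 has moves stopped
LTS(Q): 2 reachable states
  t0 = (a.0)\{a} + b.(0 | 0) has moves --b--▸ t1
  t1 = 0 | 0 has moves stopped
Coarsest stable partition (strong bisimilarity classes):
  B0 = {s0}
  B1 = {s1, t1}
  B2 = {t0}
s0 ∈ B0, t0 ∈ B2 → different blocks

not bisimilar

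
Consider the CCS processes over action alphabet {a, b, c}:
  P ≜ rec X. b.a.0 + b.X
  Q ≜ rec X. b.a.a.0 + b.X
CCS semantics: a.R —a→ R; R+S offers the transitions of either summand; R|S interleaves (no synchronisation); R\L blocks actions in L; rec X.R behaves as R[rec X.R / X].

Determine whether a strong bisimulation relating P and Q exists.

NO

P's transition system — 3 states:
  s0 = rec X. b.a.0 + b.X :: =b=> s0, =b=> s1
  s1 = a.0 :: =a=> s2
  s2 = 0 :: deadlocked
Q's transition system — 4 states:
  t0 = rec X. b.a.a.0 + b.X :: =b=> t0, =b=> t1
  t1 = a.a.0 :: =a=> t2
  t2 = a.0 :: =a=> t3
  t3 = 0 :: deadlocked
Partition-refinement fixed point:
  B0 = {s0}
  B1 = {s1, t2}
  B2 = {s2, t3}
  B3 = {t0}
  B4 = {t1}
s0 ∈ B0, t0 ∈ B3 → different blocks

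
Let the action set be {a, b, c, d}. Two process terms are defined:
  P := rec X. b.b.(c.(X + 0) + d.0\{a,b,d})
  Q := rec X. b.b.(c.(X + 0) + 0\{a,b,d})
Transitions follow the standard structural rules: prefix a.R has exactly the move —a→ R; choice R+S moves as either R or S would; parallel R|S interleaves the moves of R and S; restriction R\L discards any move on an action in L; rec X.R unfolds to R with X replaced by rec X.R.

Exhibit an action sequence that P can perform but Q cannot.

bbd

P's transition system — 5 states:
  p0 = rec X. b.b.(c.(X + 0) + d.0\{a,b,d}) has moves =b=> p1
  p1 = b.(c.((rec X. b.b.(c.(X + 0) + d.0\{a,b,d})) + 0) + d.0\{a,b,d}) has moves =b=> p2
  p2 = c.((rec X. b.b.(c.(X + 0) + d.0\{a,b,d})) + 0) + d.0\{a,b,d} has moves =c=> p3, =d=> p4
  p3 = (rec X. b.b.(c.(X + 0) + d.0\{a,b,d})) + 0 has moves =b=> p1
  p4 = 0\{a,b,d} has moves ·
Q's transition system — 4 states:
  q0 = rec X. b.b.(c.(X + 0) + 0\{a,b,d}) has moves =b=> q1
  q1 = b.(c.((rec X. b.b.(c.(X + 0) + 0\{a,b,d})) + 0) + 0\{a,b,d}) has moves =b=> q2
  q2 = c.((rec X. b.b.(c.(X + 0) + 0\{a,b,d})) + 0) + 0\{a,b,d} has moves =c=> q3
  q3 = (rec X. b.b.(c.(X + 0) + 0\{a,b,d})) + 0 has moves =b=> q1
Executing bbd from P (initial set {p0}):
  after b @ step 1: {p1}
  after b @ step 2: {p2}
  after d @ step 3: {p4}
  ✓ P
Executing bbd from Q (initial set {q0}):
  after b @ step 1: {q1}
  after b @ step 2: {q2}
  after d @ step 3: ∅ (Q stuck)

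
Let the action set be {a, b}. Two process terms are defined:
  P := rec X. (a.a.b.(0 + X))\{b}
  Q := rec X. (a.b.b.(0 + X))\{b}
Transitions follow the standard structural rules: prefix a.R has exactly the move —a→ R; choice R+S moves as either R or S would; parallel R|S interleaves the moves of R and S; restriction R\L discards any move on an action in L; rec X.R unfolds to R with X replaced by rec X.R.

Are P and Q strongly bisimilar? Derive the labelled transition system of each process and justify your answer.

LTS(P): 3 reachable states
  u0 = rec X. (a.a.b.(0 + X))\{b} | —a→ u1
  u1 = (a.b.(0 + (rec X. (a.a.b.(0 + X))\{b})))\{b} | —a→ u2
  u2 = (b.(0 + (rec X. (a.a.b.(0 + X))\{b})))\{b} | ·
LTS(Q): 2 reachable states
  v0 = rec X. (a.b.b.(0 + X))\{b} | —a→ v1
  v1 = (b.b.(0 + (rec X. (a.b.b.(0 + X))\{b})))\{b} | ·
Bisimilarity quotient blocks:
  B0 = {u0}
  B1 = {u1, v0}
  B2 = {u2, v1}
u0 ∈ B0, v0 ∈ B1 → different blocks

P ≁ Q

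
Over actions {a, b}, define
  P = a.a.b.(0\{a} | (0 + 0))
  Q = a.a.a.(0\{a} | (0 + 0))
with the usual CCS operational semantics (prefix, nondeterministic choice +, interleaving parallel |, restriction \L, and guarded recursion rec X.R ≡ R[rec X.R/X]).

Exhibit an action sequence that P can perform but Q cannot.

aab

P's transition system — 4 states:
  m0 = a.a.b.(0\{a} | (0 + 0)) | —a→ m1
  m1 = a.b.(0\{a} | (0 + 0)) | —a→ m2
  m2 = b.(0\{a} | (0 + 0)) | —b→ m3
  m3 = 0\{a} | (0 + 0) | deadlocked
Q's transition system — 4 states:
  n0 = a.a.a.(0\{a} | (0 + 0)) | —a→ n1
  n1 = a.a.(0\{a} | (0 + 0)) | —a→ n2
  n2 = a.(0\{a} | (0 + 0)) | —a→ n3
  n3 = 0\{a} | (0 + 0) | deadlocked
Run σ = ⟨aab⟩ on P: start {m0}
  [1] a ⇒ {m1}
  [2] a ⇒ {m2}
  [3] b ⇒ {m3}
  P completes σ.
Run σ = ⟨aab⟩ on Q: start {n0}
  [1] a ⇒ {n1}
  [2] a ⇒ {n2}
  [3] b ⇒ ∅  — Q cannot continue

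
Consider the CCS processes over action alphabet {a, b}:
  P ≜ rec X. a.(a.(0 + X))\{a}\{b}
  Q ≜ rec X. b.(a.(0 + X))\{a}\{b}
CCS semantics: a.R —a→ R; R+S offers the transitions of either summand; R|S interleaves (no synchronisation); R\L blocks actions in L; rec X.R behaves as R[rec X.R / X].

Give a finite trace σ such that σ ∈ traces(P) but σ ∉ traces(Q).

P's transition system — 2 states:
  p0 = rec X. a.(a.(0 + X))\{a}\{b} has moves =a=> p1
  p1 = (a.(0 + (rec X. a.(a.(0 + X))\{a}\{b})))\{a}\{b} has moves ∅
Q's transition system — 2 states:
  q0 = rec X. b.(a.(0 + X))\{a}\{b} has moves =b=> q1
  q1 = (a.(0 + (rec X. b.(a.(0 + X))\{a}\{b})))\{a}\{b} has moves ∅
Trace ⟨a⟩ through P, begin at {p0}:
  [1] a ⇒ {p1}
  ✓ P
Trace ⟨a⟩ through Q, begin at {q0}:
  [1] a ⇒ ∅  — Q cannot continue

a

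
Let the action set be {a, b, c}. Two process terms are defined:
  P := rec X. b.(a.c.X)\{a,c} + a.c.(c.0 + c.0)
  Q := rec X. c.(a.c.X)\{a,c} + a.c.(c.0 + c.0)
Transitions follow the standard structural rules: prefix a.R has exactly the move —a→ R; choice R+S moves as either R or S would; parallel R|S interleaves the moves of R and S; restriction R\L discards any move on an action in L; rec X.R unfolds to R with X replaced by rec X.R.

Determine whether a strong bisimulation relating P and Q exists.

Reachable graph of P (5 states):
  s0 = rec X. b.(a.c.X)\{a,c} + a.c.(c.0 + c.0) | ··a··> s1, ··b··> s2
  s1 = c.(c.0 + c.0) | ··c··> s3
  s2 = (a.c.(rec X. b.(a.c.X)\{a,c} + a.c.(c.0 + c.0)))\{a,c} | stopped
  s3 = c.0 + c.0 | ··c··> s4
  s4 = 0 | stopped
Reachable graph of Q (5 states):
  t0 = rec X. c.(a.c.X)\{a,c} + a.c.(c.0 + c.0) | ··a··> t1, ··c··> t2
  t1 = c.(c.0 + c.0) | ··c··> t3
  t2 = (a.c.(rec X. c.(a.c.X)\{a,c} + a.c.(c.0 + c.0)))\{a,c} | stopped
  t3 = c.0 + c.0 | ··c··> t4
  t4 = 0 | stopped
Bisimilarity quotient blocks:
  B0 = {s0}
  B1 = {s1, t1}
  B2 = {s3, t3}
  B3 = {s2, s4, t2, t4}
  B4 = {t0}
s0 ∈ B0, t0 ∈ B4 → different blocks

NO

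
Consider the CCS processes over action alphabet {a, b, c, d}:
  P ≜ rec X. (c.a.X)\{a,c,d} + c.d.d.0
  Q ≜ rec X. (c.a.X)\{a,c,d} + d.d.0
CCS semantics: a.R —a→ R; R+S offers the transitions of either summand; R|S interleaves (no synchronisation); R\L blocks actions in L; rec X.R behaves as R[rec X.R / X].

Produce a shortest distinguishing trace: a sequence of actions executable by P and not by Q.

c

P's transition system — 4 states:
  m0 = rec X. (c.a.X)\{a,c,d} + c.d.d.0 ⊢ --c--▸ m1
  m1 = d.d.0 ⊢ --d--▸ m2
  m2 = d.0 ⊢ --d--▸ m3
  m3 = 0 ⊢ (no moves)
Q's transition system — 3 states:
  n0 = rec X. (c.a.X)\{a,c,d} + d.d.0 ⊢ --d--▸ n1
  n1 = d.0 ⊢ --d--▸ n2
  n2 = 0 ⊢ (no moves)
Run σ = ⟨c⟩ on P: start {m0}
  [1] c ⇒ {m1}
  ✓ P
Run σ = ⟨c⟩ on Q: start {n0}
  [1] c ⇒ no successor for Q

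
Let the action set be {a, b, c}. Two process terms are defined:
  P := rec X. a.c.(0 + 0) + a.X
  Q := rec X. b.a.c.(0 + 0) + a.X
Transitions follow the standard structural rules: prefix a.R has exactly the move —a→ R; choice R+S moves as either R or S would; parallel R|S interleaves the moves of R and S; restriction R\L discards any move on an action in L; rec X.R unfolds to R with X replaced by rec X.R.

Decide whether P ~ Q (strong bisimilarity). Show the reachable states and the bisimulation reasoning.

LTS(P): 3 reachable states
  p0 = rec X. a.c.(0 + 0) + a.X ⊢ ··a··> p0, ··a··> p1
  p1 = c.(0 + 0) ⊢ ··c··> p2
  p2 = 0 + 0 ⊢ (no moves)
LTS(Q): 4 reachable states
  q0 = rec X. b.a.c.(0 + 0) + a.X ⊢ ··a··> q0, ··b··> q1
  q1 = a.c.(0 + 0) ⊢ ··a··> q2
  q2 = c.(0 + 0) ⊢ ··c··> q3
  q3 = 0 + 0 ⊢ (no moves)
Bisimilarity quotient blocks:
  B0 = {p0}
  B1 = {p1, q2}
  B2 = {p2, q3}
  B3 = {q0}
  B4 = {q1}
p0 ∈ B0, q0 ∈ B3 → different blocks

NO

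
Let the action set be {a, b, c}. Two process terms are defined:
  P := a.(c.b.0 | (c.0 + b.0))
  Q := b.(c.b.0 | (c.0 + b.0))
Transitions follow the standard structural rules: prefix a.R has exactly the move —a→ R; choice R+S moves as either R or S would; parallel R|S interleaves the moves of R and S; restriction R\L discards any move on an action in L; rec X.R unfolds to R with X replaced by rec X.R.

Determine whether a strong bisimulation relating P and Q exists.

NO

LTS(P): 7 reachable states
  s0 = a.(c.b.0 | (c.0 + b.0)) has moves —a→ s1
  s1 = c.b.0 | (c.0 + b.0) has moves —b→ s2, —c→ s2, —c→ s3
  s2 = c.b.0 | 0 has moves —c→ s4
  s3 = b.0 | (c.0 + b.0) has moves —b→ s4, —b→ s5, —c→ s4
  s4 = b.0 | 0 has moves —b→ s6
  s5 = 0 | (c.0 + b.0) has moves —b→ s6, —c→ s6
  s6 = 0 | 0 has moves ·
LTS(Q): 7 reachable states
  t0 = b.(c.b.0 | (c.0 + b.0)) has moves —b→ t1
  t1 = c.b.0 | (c.0 + b.0) has moves —b→ t2, —c→ t2, —c→ t3
  t2 = c.b.0 | 0 has moves —c→ t4
  t3 = b.0 | (c.0 + b.0) has moves —b→ t4, —b→ t5, —c→ t4
  t4 = b.0 | 0 has moves —b→ t6
  t5 = 0 | (c.0 + b.0) has moves —b→ t6, —c→ t6
  t6 = 0 | 0 has moves ·
Coarsest stable partition (strong bisimilarity classes):
  B0 = {s0}
  B1 = {s1, t1}
  B2 = {s3, t3}
  B3 = {s4, t4}
  B4 = {s6, t6}
  B5 = {s5, t5}
  B6 = {s2, t2}
  B7 = {t0}
s0 ∈ B0, t0 ∈ B7 → different blocks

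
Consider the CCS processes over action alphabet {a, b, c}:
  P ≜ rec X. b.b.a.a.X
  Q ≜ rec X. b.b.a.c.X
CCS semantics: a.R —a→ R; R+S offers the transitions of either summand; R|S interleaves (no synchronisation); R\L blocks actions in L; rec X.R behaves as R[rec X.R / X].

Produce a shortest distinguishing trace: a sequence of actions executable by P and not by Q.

bbaa

LTS(P): 4 reachable states
  u0 = rec X. b.b.a.a.X → ··b··> u1
  u1 = b.a.a.(rec X. b.b.a.a.X) → ··b··> u2
  u2 = a.a.(rec X. b.b.a.a.X) → ··a··> u3
  u3 = a.(rec X. b.b.a.a.X) → ··a··> u0
LTS(Q): 4 reachable states
  v0 = rec X. b.b.a.c.X → ··b··> v1
  v1 = b.a.c.(rec X. b.b.a.c.X) → ··b··> v2
  v2 = a.c.(rec X. b.b.a.c.X) → ··a··> v3
  v3 = c.(rec X. b.b.a.c.X) → ··c··> v0
Executing bbaa from P (initial set {u0}):
  after b @ step 1: {u1}
  after b @ step 2: {u2}
  after a @ step 3: {u3}
  after a @ step 4: {u0}
  — P admits the full trace.
Executing bbaa from Q (initial set {v0}):
  after b @ step 1: {v1}
  after b @ step 2: {v2}
  after a @ step 3: {v3}
  after a @ step 4: ∅ (Q stuck)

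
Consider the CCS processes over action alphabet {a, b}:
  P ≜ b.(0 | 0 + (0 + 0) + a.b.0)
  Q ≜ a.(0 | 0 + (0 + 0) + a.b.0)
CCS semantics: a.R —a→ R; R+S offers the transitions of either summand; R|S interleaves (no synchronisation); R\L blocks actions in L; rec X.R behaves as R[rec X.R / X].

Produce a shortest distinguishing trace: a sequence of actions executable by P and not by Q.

P's transition system — 4 states:
  u0 = b.(0 | 0 + (0 + 0) + a.b.0) has moves ··b··> u1
  u1 = 0 | 0 + (0 + 0) + a.b.0 has moves ··a··> u2
  u2 = b.0 has moves ··b··> u3
  u3 = 0 has moves ∅
Q's transition system — 4 states:
  v0 = a.(0 | 0 + (0 + 0) + a.b.0) has moves ··a··> v1
  v1 = 0 | 0 + (0 + 0) + a.b.0 has moves ··a··> v2
  v2 = b.0 has moves ··b··> v3
  v3 = 0 has moves ∅
Executing b from P (initial set {u0}):
  step 1 (b): {u1}
  ✓ P
Executing b from Q (initial set {v0}):
  step 1 (b): no successor for Q

b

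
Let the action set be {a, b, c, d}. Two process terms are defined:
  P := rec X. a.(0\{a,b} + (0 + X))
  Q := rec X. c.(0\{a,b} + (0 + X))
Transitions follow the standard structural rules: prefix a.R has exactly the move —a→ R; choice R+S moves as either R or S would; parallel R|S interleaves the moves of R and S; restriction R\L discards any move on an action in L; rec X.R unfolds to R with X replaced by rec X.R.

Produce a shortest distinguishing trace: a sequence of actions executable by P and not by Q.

a

LTS(P): 2 reachable states
  u0 = rec X. a.(0\{a,b} + (0 + X)) ⊢ ··a··> u1
  u1 = 0\{a,b} + (0 + (rec X. a.(0\{a,b} + (0 + X)))) ⊢ ··a··> u1
LTS(Q): 2 reachable states
  v0 = rec X. c.(0\{a,b} + (0 + X)) ⊢ ··c··> v1
  v1 = 0\{a,b} + (0 + (rec X. c.(0\{a,b} + (0 + X)))) ⊢ ··c··> v1
Run σ = ⟨a⟩ on P: start {u0}
  after a @ step 1: {u1}
  ✓ P
Run σ = ⟨a⟩ on Q: start {v0}
  after a @ step 1: ∅ (Q stuck)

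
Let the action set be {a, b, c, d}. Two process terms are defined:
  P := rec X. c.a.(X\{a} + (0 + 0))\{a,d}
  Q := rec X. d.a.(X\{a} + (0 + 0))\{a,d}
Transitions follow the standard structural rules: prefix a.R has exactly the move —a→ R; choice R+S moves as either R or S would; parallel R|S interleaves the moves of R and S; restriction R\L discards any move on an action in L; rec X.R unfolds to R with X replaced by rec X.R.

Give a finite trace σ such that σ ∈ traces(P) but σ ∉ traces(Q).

P's transition system — 4 states:
  u0 = rec X. c.a.(X\{a} + (0 + 0))\{a,d} | -c-> u1
  u1 = a.((rec X. c.a.(X\{a} + (0 + 0))\{a,d})\{a} + (0 + 0))\{a,d} | -a-> u2
  u2 = ((rec X. c.a.(X\{a} + (0 + 0))\{a,d})\{a} + (0 + 0))\{a,d} | -c-> u3
  u3 = (a.((rec X. c.a.(X\{a} + (0 + 0))\{a,d})\{a} + (0 + 0))\{a,d})\{a}\{a,d} | stopped
Q's transition system — 3 states:
  v0 = rec X. d.a.(X\{a} + (0 + 0))\{a,d} | -d-> v1
  v1 = a.((rec X. d.a.(X\{a} + (0 + 0))\{a,d})\{a} + (0 + 0))\{a,d} | -a-> v2
  v2 = ((rec X. d.a.(X\{a} + (0 + 0))\{a,d})\{a} + (0 + 0))\{a,d} | stopped
Trace ⟨c⟩ through P, begin at {u0}:
  step 1 (c): {u1}
  P completes σ.
Trace ⟨c⟩ through Q, begin at {v0}:
  step 1 (c): ∅  — Q cannot continue

c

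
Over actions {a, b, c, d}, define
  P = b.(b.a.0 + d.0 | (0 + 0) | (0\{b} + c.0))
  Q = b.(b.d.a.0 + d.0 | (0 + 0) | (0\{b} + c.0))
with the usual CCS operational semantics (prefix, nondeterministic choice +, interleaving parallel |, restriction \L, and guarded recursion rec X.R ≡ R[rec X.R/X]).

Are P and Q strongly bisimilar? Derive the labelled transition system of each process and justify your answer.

LTS(P): 7 reachable states
  m0 = b.(b.a.0 + d.0 | (0 + 0) | (0\{b} + c.0)) → —b→ m1
  m1 = b.a.0 + d.0 | (0 + 0) | (0\{b} + c.0) → —b→ m2, —c→ m3, —d→ m4
  m2 = a.0 → —a→ m5
  m3 = d.0 | (0 + 0) | 0 → —d→ m6
  m4 = 0 | (0 + 0) | (0\{b} + c.0) → —c→ m6
  m5 = 0 → deadlocked
  m6 = 0 | (0 + 0) | 0 → deadlocked
LTS(Q): 8 reachable states
  n0 = b.(b.d.a.0 + d.0 | (0 + 0) | (0\{b} + c.0)) → —b→ n1
  n1 = b.d.a.0 + d.0 | (0 + 0) | (0\{b} + c.0) → —b→ n2, —c→ n3, —d→ n4
  n2 = d.a.0 → —d→ n5
  n3 = d.0 | (0 + 0) | 0 → —d→ n6
  n4 = 0 | (0 + 0) | (0\{b} + c.0) → —c→ n6
  n5 = a.0 → —a→ n7
  n6 = 0 | (0 + 0) | 0 → deadlocked
  n7 = 0 → deadlocked
Partition-refinement fixed point:
  B0 = {m0}
  B1 = {m1}
  B2 = {m4, n4}
  B3 = {m5, m6, n6, n7}
  B4 = {m3, n3}
  B5 = {m2, n5}
  B6 = {n0}
  B7 = {n1}
  B8 = {n2}
m0 ∈ B0, n0 ∈ B6 → different blocks

not bisimilar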